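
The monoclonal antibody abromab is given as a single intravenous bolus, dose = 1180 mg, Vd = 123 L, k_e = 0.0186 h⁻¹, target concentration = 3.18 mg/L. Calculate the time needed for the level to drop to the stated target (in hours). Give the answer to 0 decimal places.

C₀ = Dose / Vd = 1180 / 123 = 9.593 mg/L
t = ln(C₀ / C) / k = ln(9.593 / 3.18) / 0.01860
  = ln(3.017) / 0.01860 = 1.104 / 0.01860 = 59.35 h

59 h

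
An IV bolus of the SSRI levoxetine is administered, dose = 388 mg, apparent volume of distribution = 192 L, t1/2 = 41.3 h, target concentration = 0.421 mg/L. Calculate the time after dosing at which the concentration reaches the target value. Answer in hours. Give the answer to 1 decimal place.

93.5 h

C₀ = Dose / Vd = 388.0 / 192 = 2.021 mg/L
k = ln2 / t½ = 0.693147 / 41.3 = 0.01678 h⁻¹
t = ln(C₀ / C) / k = ln(2.021 / 0.421) / 0.01678
  = ln(4.800) / 0.01678 = 1.569 / 0.01678 = 93.50 h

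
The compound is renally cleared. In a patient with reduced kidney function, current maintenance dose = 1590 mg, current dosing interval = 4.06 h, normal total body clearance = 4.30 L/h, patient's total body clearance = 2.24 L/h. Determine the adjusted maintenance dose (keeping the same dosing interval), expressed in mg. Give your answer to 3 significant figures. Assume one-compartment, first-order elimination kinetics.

To keep the same average steady-state level, dosing rate must scale with clearance.
CL ratio = 2.24 / 4.30 = 0.5209
New dose (same interval) = 1590 × 0.5209 = 828.2 mg

828 mg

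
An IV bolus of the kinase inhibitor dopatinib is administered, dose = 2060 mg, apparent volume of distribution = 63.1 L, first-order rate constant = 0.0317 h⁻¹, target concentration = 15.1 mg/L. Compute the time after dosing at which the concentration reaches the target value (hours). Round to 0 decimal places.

C₀ = Dose / Vd = 2060 / 63.1 = 32.65 mg/L
t = ln(C₀ / C) / k = ln(32.65 / 15.1) / 0.03170
  = ln(2.162) / 0.03170 = 0.7710 / 0.03170 = 24.32 h

24 h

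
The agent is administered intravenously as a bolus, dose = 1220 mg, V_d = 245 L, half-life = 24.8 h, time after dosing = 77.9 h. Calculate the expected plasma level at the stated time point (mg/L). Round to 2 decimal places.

0.56 mg/L

C₀ = Dose / Vd = 1220 / 245 = 4.980 mg/L
k = ln2 / t½ = 0.693147 / 24.8 = 0.02795 h⁻¹
C = C₀ · e^(−k·t) = 4.980 × e^(−0.02795 × 77.9)
  = 4.980 × 0.1133 = 0.5642 mg/L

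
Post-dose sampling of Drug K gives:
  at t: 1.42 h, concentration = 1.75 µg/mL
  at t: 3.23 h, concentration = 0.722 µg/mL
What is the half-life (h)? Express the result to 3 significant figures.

1.42 h

k = ln(C₁/C₂) / (t₂ − t₁) = ln(1.75/0.722) / (3.23 − 1.42)
  = 0.8853 / 1.810 = 0.4891 h⁻¹
t½ = ln2 / k = 0.693147 / 0.4891 = 1.417 h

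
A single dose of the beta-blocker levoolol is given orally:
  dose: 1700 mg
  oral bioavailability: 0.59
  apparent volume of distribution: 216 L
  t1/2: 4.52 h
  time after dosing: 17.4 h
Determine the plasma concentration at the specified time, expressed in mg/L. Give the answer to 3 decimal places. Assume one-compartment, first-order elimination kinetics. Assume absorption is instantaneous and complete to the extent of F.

Amount reaching circulation = F × Dose = 0.59 × 1700 = 1003 mg
C₀ = F·Dose / Vd = 1003 / 216 = 4.644 mg/L
k = ln2 / t½ = 0.693147 / 4.52 = 0.1534 h⁻¹
C = C₀ · e^(−k·t) = 4.644 × e^(−0.1534 × 17.4)
  = 4.644 × 0.06931 = 0.3219 mg/L

0.322 mg/L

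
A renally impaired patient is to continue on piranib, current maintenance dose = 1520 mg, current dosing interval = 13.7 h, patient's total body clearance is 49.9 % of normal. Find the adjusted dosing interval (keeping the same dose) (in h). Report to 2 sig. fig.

To keep the same average steady-state level, dosing rate must scale with clearance.
CL ratio = 49.9 / 100 = 0.4990
New interval (same dose) = 13.7 / 0.4990 = 27.45 h

27 h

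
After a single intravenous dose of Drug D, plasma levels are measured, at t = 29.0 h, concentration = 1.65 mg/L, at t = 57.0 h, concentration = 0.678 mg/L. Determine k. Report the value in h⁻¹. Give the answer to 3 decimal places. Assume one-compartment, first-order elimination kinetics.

k = ln(C₁/C₂) / (t₂ − t₁) = ln(1.65/0.678) / (57.0 − 29.0)
  = 0.8894 / 28.00 = 0.03176 h⁻¹

0.032 h⁻¹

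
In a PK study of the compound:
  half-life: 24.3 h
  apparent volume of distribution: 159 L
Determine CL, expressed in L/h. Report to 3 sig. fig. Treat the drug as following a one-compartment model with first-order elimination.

k = ln2 / t½ = 0.693147 / 24.3 = 0.02852 h⁻¹
CL = k × Vd = 0.02852 × 159 = 4.535 L/h

4.54 L/h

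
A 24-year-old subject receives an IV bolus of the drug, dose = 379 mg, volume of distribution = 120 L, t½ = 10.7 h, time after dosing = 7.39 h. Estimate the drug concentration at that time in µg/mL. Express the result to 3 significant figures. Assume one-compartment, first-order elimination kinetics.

1.96 µg/mL

C₀ = Dose / Vd = 379.0 / 120 = 3.158 mg/L
k = ln2 / t½ = 0.693147 / 10.7 = 0.06478 h⁻¹
C = C₀ · e^(−k·t) = 3.158 × e^(−0.06478 × 7.39)
  = 3.158 × 0.6196 = 1.957 mg/L
(1.957 mg/L = 1.957 µg/mL)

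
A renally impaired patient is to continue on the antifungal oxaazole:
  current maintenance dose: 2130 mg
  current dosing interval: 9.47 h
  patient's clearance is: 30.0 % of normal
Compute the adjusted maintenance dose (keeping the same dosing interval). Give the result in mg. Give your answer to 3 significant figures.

639 mg

To keep the same average steady-state level, dosing rate must scale with clearance.
CL ratio = 30.0 / 100 = 0.3000
New dose (same interval) = 2130 × 0.3000 = 639.0 mg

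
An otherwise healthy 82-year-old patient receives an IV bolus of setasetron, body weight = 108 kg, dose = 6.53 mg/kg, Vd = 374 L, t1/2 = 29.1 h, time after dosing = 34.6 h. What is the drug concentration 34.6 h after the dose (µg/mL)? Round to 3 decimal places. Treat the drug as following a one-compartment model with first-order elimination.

0.827 µg/mL

Total dose = 6.53 × 108 = 705.2 mg
C₀ = Dose / Vd = 705.2 / 374 = 1.886 mg/L
k = ln2 / t½ = 0.693147 / 29.1 = 0.02382 h⁻¹
C = C₀ · e^(−k·t) = 1.886 × e^(−0.02382 × 34.6)
  = 1.886 × 0.4386 = 0.8272 mg/L
(0.8272 mg/L = 0.8272 µg/mL)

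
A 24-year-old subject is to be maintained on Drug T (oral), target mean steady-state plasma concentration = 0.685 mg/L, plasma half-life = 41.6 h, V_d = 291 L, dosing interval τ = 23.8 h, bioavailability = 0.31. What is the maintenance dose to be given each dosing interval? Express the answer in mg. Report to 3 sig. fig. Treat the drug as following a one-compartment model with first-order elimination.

255 mg

k = ln2 / t½ = 0.693147 / 41.6 = 0.01666 h⁻¹
CL = k × Vd = 0.01666 × 291 = 4.848 L/h
At steady state, F × (Dose/τ) = Css × CL.
Dose = Css × CL × τ / F = 0.685 × 4.848 × 23.8 / 0.31 = 255.0 mg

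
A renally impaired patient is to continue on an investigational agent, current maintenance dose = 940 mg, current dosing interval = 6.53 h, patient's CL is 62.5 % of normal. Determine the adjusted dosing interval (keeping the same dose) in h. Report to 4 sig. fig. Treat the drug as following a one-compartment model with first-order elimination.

To keep the same average steady-state level, dosing rate must scale with clearance.
CL ratio = 62.5 / 100 = 0.6250
New interval (same dose) = 6.53 / 0.6250 = 10.45 h

10.45 h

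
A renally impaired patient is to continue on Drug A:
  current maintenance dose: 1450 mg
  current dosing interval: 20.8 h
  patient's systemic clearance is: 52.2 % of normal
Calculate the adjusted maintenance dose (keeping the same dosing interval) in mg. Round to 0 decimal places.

757 mg

To keep the same average steady-state level, dosing rate must scale with clearance.
CL ratio = 52.2 / 100 = 0.5220
New dose (same interval) = 1450 × 0.5220 = 756.9 mg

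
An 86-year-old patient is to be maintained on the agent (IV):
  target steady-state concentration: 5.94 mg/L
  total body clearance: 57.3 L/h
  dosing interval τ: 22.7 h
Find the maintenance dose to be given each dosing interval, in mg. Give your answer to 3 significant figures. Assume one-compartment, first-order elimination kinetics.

At steady state, Dose/τ = Css × CL.
Dose = Css × CL × τ = 5.94 × 57.30 × 22.7 = 7726 mg

7730 mg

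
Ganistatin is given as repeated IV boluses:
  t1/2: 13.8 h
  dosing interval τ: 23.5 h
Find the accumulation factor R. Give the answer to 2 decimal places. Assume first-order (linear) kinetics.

1.44

k = ln2 / t½ = 0.693147 / 13.8 = 0.05023 h⁻¹
e^(−kτ) = e^(−0.05023 × 23.5) = 0.3072
Accumulation ratio R = 1 / (1 − e^(−kτ)) = 1 / (1 − 0.3072) = 1.443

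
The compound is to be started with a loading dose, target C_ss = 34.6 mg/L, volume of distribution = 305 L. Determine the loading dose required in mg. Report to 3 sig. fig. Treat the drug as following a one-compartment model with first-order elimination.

10600 mg

LD = Css × Vd = 34.6 × 305 = 10550 mg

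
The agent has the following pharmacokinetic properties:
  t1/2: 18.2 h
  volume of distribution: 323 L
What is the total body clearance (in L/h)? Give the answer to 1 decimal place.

12.3 L/h

k = ln2 / t½ = 0.693147 / 18.2 = 0.03809 h⁻¹
CL = k × Vd = 0.03809 × 323 = 12.30 L/h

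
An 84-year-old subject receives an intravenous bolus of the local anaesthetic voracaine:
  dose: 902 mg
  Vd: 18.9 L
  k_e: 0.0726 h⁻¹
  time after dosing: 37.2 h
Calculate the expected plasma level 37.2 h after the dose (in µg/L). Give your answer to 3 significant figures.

3210 µg/L

C₀ = Dose / Vd = 902.0 / 18.9 = 47.72 mg/L
C = C₀ · e^(−k·t) = 47.72 × e^(−0.07260 × 37.2)
  = 47.72 × 0.06716 = 3.205 mg/L
Convert: 3.205 mg/L × 1000 = 3205 µg/L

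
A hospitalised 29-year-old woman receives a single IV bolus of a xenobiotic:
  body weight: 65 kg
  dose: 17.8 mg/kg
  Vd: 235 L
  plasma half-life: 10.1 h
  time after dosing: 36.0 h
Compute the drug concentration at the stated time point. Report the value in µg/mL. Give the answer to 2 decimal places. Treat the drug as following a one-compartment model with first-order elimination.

0.42 µg/mL

Total dose = 17.8 × 65 = 1157 mg
C₀ = Dose / Vd = 1157 / 235 = 4.923 mg/L
k = ln2 / t½ = 0.693147 / 10.1 = 0.06863 h⁻¹
C = C₀ · e^(−k·t) = 4.923 × e^(−0.06863 × 36.0)
  = 4.923 × 0.08453 = 0.4161 mg/L
(0.4161 mg/L = 0.4161 µg/mL)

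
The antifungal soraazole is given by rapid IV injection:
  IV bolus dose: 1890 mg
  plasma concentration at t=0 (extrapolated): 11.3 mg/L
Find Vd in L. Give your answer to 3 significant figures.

Vd = Dose / C₀ = 1890 / 11.3 = 167.3 L

167 L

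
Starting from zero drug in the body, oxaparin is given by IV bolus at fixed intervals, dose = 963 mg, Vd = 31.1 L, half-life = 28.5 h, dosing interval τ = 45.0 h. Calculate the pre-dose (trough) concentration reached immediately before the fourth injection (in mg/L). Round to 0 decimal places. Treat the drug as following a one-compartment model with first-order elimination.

C₀ per dose = Dose / Vd = 963 / 31.1 = 30.96 mg/L
k = ln2 / t½ = 0.693147 / 28.5 = 0.02432 h⁻¹
Fraction remaining after one interval: r = e^(−kτ) = e^(−0.02432 × 45.0) = 0.3347
Before dose 4, 3 doses have been given (aged 1τ, 2τ, 3τ).
C_trough = C₀ × (r + r² + … + r^3) = C₀ × r(1−r^3)/(1−r)
        = 30.96 × 0.3347 × (1 − 0.03749) / (1 − 0.3347) = 14.99 mg/L

15 mg/L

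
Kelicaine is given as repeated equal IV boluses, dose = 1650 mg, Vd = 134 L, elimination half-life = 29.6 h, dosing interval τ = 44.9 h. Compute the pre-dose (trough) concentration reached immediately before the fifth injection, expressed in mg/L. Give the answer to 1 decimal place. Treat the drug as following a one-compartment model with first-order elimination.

6.5 mg/L

C₀ per dose = Dose / Vd = 1650 / 134 = 12.31 mg/L
k = ln2 / t½ = 0.693147 / 29.6 = 0.02342 h⁻¹
Fraction remaining after one interval: r = e^(−kτ) = e^(−0.02342 × 44.9) = 0.3494
Before dose 5, 4 doses have been given (aged 1τ, 2τ, 3τ, 4τ).
C_trough = C₀ × (r + r² + … + r^4) = C₀ × r(1−r^4)/(1−r)
        = 12.31 × 0.3494 × (1 − 0.01490) / (1 − 0.3494) = 6.512 mg/L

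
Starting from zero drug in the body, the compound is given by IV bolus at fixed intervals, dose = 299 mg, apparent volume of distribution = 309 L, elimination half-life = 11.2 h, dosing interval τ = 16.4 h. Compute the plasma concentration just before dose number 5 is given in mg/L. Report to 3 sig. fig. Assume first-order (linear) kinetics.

C₀ per dose = Dose / Vd = 299 / 309 = 0.9676 mg/L
k = ln2 / t½ = 0.693147 / 11.2 = 0.06189 h⁻¹
Fraction remaining after one interval: r = e^(−kτ) = e^(−0.06189 × 16.4) = 0.3624
Before dose 5, 4 doses have been given (aged 1τ, 2τ, 3τ, 4τ).
C_trough = C₀ × (r + r² + … + r^4) = C₀ × r(1−r^4)/(1−r)
        = 0.9676 × 0.3624 × (1 − 0.01725) / (1 − 0.3624) = 0.5405 mg/L

0.541 mg/L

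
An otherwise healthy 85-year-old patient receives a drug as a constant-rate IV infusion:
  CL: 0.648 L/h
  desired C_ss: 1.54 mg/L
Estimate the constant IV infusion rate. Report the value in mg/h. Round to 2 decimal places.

At steady state, infusion rate R₀ = Css × CL = 1.54 × 0.6480 = 0.9979 mg/h

1.00 mg/h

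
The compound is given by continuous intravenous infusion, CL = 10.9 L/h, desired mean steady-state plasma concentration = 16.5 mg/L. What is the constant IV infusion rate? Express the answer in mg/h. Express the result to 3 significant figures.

180 mg/h

At steady state, infusion rate R₀ = Css × CL = 16.5 × 10.90 = 179.9 mg/h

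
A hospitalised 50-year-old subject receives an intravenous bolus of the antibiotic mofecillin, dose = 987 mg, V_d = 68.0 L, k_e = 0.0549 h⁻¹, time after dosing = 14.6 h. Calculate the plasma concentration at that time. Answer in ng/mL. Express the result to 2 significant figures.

6500 ng/mL

C₀ = Dose / Vd = 987.0 / 68.0 = 14.51 mg/L
C = C₀ · e^(−k·t) = 14.51 × e^(−0.05490 × 14.6)
  = 14.51 × 0.4486 = 6.509 mg/L
Convert: 6.509 mg/L × 1000 = 6509 ng/mL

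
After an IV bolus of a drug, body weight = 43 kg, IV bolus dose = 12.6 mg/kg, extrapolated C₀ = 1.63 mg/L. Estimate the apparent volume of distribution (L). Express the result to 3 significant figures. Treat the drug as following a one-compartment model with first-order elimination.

332 L

Dose = 12.6 × 43 = 541.8 mg
Vd = Dose / C₀ = 541.8 / 1.63 = 332.4 L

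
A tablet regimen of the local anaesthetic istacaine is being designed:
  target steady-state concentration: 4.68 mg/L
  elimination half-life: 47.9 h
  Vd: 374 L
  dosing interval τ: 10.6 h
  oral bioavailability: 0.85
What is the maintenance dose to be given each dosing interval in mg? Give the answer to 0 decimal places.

k = ln2 / t½ = 0.693147 / 47.9 = 0.01447 h⁻¹
CL = k × Vd = 0.01447 × 374 = 5.412 L/h
At steady state, F × (Dose/τ) = Css × CL.
Dose = Css × CL × τ / F = 4.68 × 5.412 × 10.6 / 0.85 = 315.9 mg

316 mg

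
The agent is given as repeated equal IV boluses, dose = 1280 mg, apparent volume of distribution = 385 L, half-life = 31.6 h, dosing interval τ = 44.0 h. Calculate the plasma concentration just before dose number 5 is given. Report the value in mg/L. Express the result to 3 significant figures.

2.00 mg/L

C₀ per dose = Dose / Vd = 1280 / 385 = 3.325 mg/L
k = ln2 / t½ = 0.693147 / 31.6 = 0.02194 h⁻¹
Fraction remaining after one interval: r = e^(−kτ) = e^(−0.02194 × 44.0) = 0.3808
Before dose 5, 4 doses have been given (aged 1τ, 2τ, 3τ, 4τ).
C_trough = C₀ × (r + r² + … + r^4) = C₀ × r(1−r^4)/(1−r)
        = 3.325 × 0.3808 × (1 − 0.02103) / (1 − 0.3808) = 2.002 mg/L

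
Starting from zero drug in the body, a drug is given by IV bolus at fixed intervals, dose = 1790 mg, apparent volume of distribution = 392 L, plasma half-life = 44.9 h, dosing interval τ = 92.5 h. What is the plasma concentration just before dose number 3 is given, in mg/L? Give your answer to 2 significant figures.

1.4 mg/L

C₀ per dose = Dose / Vd = 1790 / 392 = 4.566 mg/L
k = ln2 / t½ = 0.693147 / 44.9 = 0.01544 h⁻¹
Fraction remaining after one interval: r = e^(−kτ) = e^(−0.01544 × 92.5) = 0.2397
Before dose 3, 2 doses have been given (aged 1τ, 2τ).
C_trough = C₀ × (r + r²) = 4.566 × (0.2397 + 0.05746) = 1.357 mg/L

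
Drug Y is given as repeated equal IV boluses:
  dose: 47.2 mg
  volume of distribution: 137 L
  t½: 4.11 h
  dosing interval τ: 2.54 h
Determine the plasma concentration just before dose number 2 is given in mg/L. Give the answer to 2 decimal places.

0.22 mg/L

C₀ per dose = Dose / Vd = 47.2 / 137 = 0.3445 mg/L
k = ln2 / t½ = 0.693147 / 4.11 = 0.1686 h⁻¹
Fraction remaining after one interval: r = e^(−kτ) = e^(−0.1686 × 2.54) = 0.6517
Before dose 2, 1 dose has been given (aged 1τ).
C_trough = C₀ × r = 0.3445 × 0.6517 = 0.2245 mg/L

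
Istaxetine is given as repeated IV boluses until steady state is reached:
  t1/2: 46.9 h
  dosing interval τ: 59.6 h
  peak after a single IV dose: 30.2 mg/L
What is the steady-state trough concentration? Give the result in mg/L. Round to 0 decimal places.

k = ln2 / t½ = 0.693147 / 46.9 = 0.01478 h⁻¹
e^(−kτ) = e^(−0.01478 × 59.6) = 0.4144
Accumulation ratio R = 1 / (1 − e^(−kτ)) = 1 / (1 − 0.4144) = 1.708
Steady-state trough = C₀ × R × e^(−kτ) = 30.2 × 1.708 × 0.4144 = 21.38 mg/L

21 mg/L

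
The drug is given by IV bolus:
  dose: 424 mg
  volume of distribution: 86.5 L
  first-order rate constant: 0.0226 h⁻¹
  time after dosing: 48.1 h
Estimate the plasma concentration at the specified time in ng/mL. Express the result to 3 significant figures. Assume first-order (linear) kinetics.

C₀ = Dose / Vd = 424.0 / 86.5 = 4.902 mg/L
C = C₀ · e^(−k·t) = 4.902 × e^(−0.02260 × 48.1)
  = 4.902 × 0.3372 = 1.653 mg/L
Convert: 1.653 mg/L × 1000 = 1653 ng/mL

1650 ng/mL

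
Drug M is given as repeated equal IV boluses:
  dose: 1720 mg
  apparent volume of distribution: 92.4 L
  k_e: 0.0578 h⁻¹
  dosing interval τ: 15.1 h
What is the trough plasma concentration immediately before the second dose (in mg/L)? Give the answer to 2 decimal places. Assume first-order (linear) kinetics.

C₀ per dose = Dose / Vd = 1720 / 92.4 = 18.61 mg/L
Fraction remaining after one interval: r = e^(−kτ) = e^(−0.05780 × 15.1) = 0.4178
Before dose 2, 1 dose has been given (aged 1τ).
C_trough = C₀ × r = 18.61 × 0.4178 = 7.775 mg/L

7.78 mg/L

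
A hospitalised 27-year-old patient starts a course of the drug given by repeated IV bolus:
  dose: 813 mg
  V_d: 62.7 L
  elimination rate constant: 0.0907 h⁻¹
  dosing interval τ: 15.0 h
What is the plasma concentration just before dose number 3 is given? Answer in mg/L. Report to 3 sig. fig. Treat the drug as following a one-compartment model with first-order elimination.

C₀ per dose = Dose / Vd = 813 / 62.7 = 12.97 mg/L
Fraction remaining after one interval: r = e^(−kτ) = e^(−0.09070 × 15.0) = 0.2565
Before dose 3, 2 doses have been given (aged 1τ, 2τ).
C_trough = C₀ × (r + r²) = 12.97 × (0.2565 + 0.06579) = 4.180 mg/L

4.18 mg/L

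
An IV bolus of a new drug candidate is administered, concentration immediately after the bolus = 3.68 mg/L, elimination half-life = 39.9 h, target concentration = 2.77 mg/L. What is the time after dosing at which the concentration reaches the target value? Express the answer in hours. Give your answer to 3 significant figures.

k = ln2 / t½ = 0.693147 / 39.9 = 0.01737 h⁻¹
t = ln(C₀ / C) / k = ln(3.680 / 2.77) / 0.01737
  = ln(1.329) / 0.01737 = 0.2844 / 0.01737 = 16.37 h

16.4 h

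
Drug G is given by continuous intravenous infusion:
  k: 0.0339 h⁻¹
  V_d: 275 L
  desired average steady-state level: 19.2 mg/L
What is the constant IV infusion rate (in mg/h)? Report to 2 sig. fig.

180 mg/h

CL = k × Vd = 0.03390 × 275 = 9.323 L/h
At steady state, infusion rate R₀ = Css × CL = 19.2 × 9.323 = 179.0 mg/h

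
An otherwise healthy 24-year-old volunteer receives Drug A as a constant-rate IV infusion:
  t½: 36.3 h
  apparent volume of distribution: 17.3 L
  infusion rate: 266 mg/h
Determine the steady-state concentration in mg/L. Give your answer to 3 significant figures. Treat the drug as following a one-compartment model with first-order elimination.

805 mg/L

k = ln2 / t½ = 0.693147 / 36.3 = 0.01909 h⁻¹
CL = k × Vd = 0.01909 × 17.3 = 0.3303 L/h
At steady state Css = R₀ / CL = 266 / 0.3303 = 805.3 mg/L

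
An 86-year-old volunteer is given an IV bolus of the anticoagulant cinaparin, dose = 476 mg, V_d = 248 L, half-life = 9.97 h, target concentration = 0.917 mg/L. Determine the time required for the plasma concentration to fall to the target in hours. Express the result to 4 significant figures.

C₀ = Dose / Vd = 476.0 / 248 = 1.919 mg/L
k = ln2 / t½ = 0.693147 / 9.97 = 0.06952 h⁻¹
t = ln(C₀ / C) / k = ln(1.919 / 0.917) / 0.06952
  = ln(2.093) / 0.06952 = 0.7386 / 0.06952 = 10.62 h

10.62 h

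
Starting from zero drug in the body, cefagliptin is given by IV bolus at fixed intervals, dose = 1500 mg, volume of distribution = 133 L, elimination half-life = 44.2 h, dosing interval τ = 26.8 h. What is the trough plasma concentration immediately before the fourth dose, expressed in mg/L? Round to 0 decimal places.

C₀ per dose = Dose / Vd = 1500 / 133 = 11.28 mg/L
k = ln2 / t½ = 0.693147 / 44.2 = 0.01568 h⁻¹
Fraction remaining after one interval: r = e^(−kτ) = e^(−0.01568 × 26.8) = 0.6569
Before dose 4, 3 doses have been given (aged 1τ, 2τ, 3τ).
C_trough = C₀ × (r + r² + … + r^3) = C₀ × r(1−r^3)/(1−r)
        = 11.28 × 0.6569 × (1 − 0.2835) / (1 − 0.6569) = 15.47 mg/L

15 mg/L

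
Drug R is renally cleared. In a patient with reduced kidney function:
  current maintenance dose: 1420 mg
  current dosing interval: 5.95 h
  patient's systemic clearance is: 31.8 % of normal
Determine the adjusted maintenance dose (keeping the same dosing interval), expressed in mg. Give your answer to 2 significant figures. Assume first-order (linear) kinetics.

450 mg

To keep the same average steady-state level, dosing rate must scale with clearance.
CL ratio = 31.8 / 100 = 0.3180
New dose (same interval) = 1420 × 0.3180 = 451.6 mg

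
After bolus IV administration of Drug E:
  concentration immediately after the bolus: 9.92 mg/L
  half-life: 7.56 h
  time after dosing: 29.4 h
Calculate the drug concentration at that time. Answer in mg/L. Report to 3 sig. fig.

0.670 mg/L

k = ln2 / t½ = 0.693147 / 7.56 = 0.09169 h⁻¹
C = C₀ · e^(−k·t) = 9.920 × e^(−0.09169 × 29.4)
  = 9.920 × 0.06750 = 0.6696 mg/L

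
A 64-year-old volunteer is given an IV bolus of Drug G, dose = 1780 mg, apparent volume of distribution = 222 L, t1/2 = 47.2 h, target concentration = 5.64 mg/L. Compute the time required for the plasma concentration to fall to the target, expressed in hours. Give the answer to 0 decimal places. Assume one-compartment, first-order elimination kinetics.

24 h

C₀ = Dose / Vd = 1780 / 222 = 8.018 mg/L
k = ln2 / t½ = 0.693147 / 47.2 = 0.01469 h⁻¹
t = ln(C₀ / C) / k = ln(8.018 / 5.64) / 0.01469
  = ln(1.422) / 0.01469 = 0.3521 / 0.01469 = 23.97 h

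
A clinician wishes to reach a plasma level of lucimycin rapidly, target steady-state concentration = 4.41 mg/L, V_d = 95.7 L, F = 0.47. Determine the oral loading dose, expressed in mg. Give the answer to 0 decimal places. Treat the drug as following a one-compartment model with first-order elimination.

898 mg

LD = Css × Vd / F = 4.41 × 95.7 / 0.47 = 898.0 mg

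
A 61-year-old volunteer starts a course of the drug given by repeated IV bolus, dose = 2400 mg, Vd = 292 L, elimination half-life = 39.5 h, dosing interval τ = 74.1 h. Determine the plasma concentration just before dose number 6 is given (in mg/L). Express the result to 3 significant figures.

C₀ per dose = Dose / Vd = 2400 / 292 = 8.219 mg/L
k = ln2 / t½ = 0.693147 / 39.5 = 0.01755 h⁻¹
Fraction remaining after one interval: r = e^(−kτ) = e^(−0.01755 × 74.1) = 0.2724
Before dose 6, 5 doses have been given (aged 1τ, 2τ, 3τ, 4τ, 5τ).
C_trough = C₀ × (r + r² + … + r^5) = C₀ × r(1−r^5)/(1−r)
        = 8.219 × 0.2724 × (1 − 0.001500) / (1 − 0.2724) = 3.072 mg/L

3.07 mg/L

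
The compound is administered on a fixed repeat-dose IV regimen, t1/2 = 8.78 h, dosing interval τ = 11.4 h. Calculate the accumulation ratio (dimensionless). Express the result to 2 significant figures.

1.7

k = ln2 / t½ = 0.693147 / 8.78 = 0.07895 h⁻¹
e^(−kτ) = e^(−0.07895 × 11.4) = 0.4066
Accumulation ratio R = 1 / (1 − e^(−kτ)) = 1 / (1 − 0.4066) = 1.685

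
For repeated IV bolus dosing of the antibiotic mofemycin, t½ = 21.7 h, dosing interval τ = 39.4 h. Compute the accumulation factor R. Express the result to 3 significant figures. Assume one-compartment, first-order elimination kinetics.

k = ln2 / t½ = 0.693147 / 21.7 = 0.03194 h⁻¹
e^(−kτ) = e^(−0.03194 × 39.4) = 0.2841
Accumulation ratio R = 1 / (1 − e^(−kτ)) = 1 / (1 − 0.2841) = 1.397

1.40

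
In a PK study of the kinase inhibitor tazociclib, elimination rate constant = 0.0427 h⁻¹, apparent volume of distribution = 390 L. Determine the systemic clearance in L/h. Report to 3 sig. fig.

CL = k × Vd = 0.0427 × 390 = 16.65 L/h

16.7 L/h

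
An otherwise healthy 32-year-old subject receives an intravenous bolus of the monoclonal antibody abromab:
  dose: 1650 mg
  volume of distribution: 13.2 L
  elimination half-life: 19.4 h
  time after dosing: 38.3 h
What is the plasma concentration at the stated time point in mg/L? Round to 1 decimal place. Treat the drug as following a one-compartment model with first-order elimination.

C₀ = Dose / Vd = 1650 / 13.2 = 125.0 mg/L
k = ln2 / t½ = 0.693147 / 19.4 = 0.03573 h⁻¹
C = C₀ · e^(−k·t) = 125.0 × e^(−0.03573 × 38.3)
  = 125.0 × 0.2545 = 31.81 mg/L

31.8 mg/L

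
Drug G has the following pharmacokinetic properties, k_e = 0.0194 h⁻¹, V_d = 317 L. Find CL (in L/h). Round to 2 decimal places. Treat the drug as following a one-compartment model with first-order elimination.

6.15 L/h

CL = k × Vd = 0.0194 × 317 = 6.150 L/h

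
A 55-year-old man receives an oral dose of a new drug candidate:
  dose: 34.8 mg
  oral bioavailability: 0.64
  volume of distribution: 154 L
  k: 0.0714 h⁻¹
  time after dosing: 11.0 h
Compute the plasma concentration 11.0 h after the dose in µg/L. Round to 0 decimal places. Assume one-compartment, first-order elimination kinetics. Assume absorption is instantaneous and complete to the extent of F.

Amount reaching circulation = F × Dose = 0.64 × 34.80 = 22.27 mg
C₀ = F·Dose / Vd = 22.27 / 154 = 0.1446 mg/L
C = C₀ · e^(−k·t) = 0.1446 × e^(−0.07140 × 11.0)
  = 0.1446 × 0.4559 = 0.06592 mg/L
Convert: 0.06592 mg/L × 1000 = 65.92 µg/L

66 µg/L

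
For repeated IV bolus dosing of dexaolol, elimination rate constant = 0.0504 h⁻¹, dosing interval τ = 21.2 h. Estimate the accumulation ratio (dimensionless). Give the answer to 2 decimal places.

e^(−kτ) = e^(−0.05040 × 21.2) = 0.3435
Accumulation ratio R = 1 / (1 − e^(−kτ)) = 1 / (1 − 0.3435) = 1.523

1.52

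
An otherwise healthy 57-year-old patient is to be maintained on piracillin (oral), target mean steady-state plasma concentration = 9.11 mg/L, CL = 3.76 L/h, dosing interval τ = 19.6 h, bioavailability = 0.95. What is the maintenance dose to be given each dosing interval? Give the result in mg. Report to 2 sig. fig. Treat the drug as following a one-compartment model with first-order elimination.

At steady state, F × (Dose/τ) = Css × CL.
Dose = Css × CL × τ / F = 9.11 × 3.760 × 19.6 / 0.95 = 706.7 mg

710 mg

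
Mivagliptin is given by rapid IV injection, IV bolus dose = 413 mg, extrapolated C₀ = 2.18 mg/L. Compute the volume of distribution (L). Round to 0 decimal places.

189 L

Vd = Dose / C₀ = 413.0 / 2.18 = 189.4 L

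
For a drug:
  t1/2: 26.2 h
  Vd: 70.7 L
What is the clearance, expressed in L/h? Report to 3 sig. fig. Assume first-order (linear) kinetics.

1.87 L/h

k = ln2 / t½ = 0.693147 / 26.2 = 0.02646 h⁻¹
CL = k × Vd = 0.02646 × 70.7 = 1.871 L/h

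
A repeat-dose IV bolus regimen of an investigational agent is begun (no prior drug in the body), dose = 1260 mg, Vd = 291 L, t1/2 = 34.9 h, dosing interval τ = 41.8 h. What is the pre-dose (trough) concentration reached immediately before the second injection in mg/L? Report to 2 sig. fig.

1.9 mg/L

C₀ per dose = Dose / Vd = 1260 / 291 = 4.330 mg/L
k = ln2 / t½ = 0.693147 / 34.9 = 0.01986 h⁻¹
Fraction remaining after one interval: r = e^(−kτ) = e^(−0.01986 × 41.8) = 0.4360
Before dose 2, 1 dose has been given (aged 1τ).
C_trough = C₀ × r = 4.330 × 0.4360 = 1.888 mg/L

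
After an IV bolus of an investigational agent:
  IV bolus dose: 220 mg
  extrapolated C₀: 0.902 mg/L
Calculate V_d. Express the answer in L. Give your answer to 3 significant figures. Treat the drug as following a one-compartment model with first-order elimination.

244 L

Vd = Dose / C₀ = 220.0 / 0.902 = 243.9 L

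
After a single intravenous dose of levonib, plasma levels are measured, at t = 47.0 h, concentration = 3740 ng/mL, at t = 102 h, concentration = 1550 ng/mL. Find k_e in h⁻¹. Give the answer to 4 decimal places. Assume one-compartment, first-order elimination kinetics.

0.0160 h⁻¹

k = ln(C₁/C₂) / (t₂ − t₁) = ln(3740/1550) / (102 − 47.0)
  = 0.8808 / 55.00 = 0.01601 h⁻¹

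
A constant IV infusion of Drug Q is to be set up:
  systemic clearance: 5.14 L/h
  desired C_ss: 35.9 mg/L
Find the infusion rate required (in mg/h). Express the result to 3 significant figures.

185 mg/h

At steady state, infusion rate R₀ = Css × CL = 35.9 × 5.140 = 184.5 mg/h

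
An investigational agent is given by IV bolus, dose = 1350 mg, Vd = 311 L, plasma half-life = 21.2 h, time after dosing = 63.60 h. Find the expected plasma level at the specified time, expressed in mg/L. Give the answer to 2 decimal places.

0.54 mg/L

C₀ = Dose / Vd = 1350 / 311 = 4.341 mg/L
k = ln2 / t½ = 0.693147 / 21.2 = 0.03270 h⁻¹
t / t½ = 63.60 / 21.2 = 3 half-lives
C = C₀ × (1/2)^3 = 4.341 × 0.1250 = 0.5426 mg/L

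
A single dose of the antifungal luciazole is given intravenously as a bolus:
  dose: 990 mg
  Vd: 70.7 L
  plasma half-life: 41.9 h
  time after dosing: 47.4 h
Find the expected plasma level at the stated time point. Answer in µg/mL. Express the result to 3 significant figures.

C₀ = Dose / Vd = 990.0 / 70.7 = 14.00 mg/L
k = ln2 / t½ = 0.693147 / 41.9 = 0.01654 h⁻¹
C = C₀ · e^(−k·t) = 14.00 × e^(−0.01654 × 47.4)
  = 14.00 × 0.4566 = 6.392 mg/L
(6.392 mg/L = 6.392 µg/mL)

6.39 µg/mL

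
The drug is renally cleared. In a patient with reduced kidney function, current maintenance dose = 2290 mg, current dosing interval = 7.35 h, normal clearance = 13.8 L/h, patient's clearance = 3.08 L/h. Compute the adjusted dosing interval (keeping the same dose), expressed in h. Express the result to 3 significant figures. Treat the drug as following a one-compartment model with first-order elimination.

32.9 h

To keep the same average steady-state level, dosing rate must scale with clearance.
CL ratio = 3.08 / 13.8 = 0.2232
New interval (same dose) = 7.35 / 0.2232 = 32.93 h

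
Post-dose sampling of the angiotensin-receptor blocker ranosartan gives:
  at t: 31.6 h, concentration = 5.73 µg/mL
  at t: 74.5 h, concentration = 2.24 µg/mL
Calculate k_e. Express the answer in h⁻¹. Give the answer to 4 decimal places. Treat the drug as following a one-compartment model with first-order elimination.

0.0219 h⁻¹

k = ln(C₁/C₂) / (t₂ − t₁) = ln(5.73/2.24) / (74.5 − 31.6)
  = 0.9392 / 42.90 = 0.02189 h⁻¹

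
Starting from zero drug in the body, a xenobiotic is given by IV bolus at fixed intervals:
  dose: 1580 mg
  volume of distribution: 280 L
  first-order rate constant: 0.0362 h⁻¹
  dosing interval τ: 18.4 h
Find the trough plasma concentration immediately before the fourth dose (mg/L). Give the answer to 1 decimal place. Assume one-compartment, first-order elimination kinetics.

C₀ per dose = Dose / Vd = 1580 / 280 = 5.643 mg/L
Fraction remaining after one interval: r = e^(−kτ) = e^(−0.03620 × 18.4) = 0.5137
Before dose 4, 3 doses have been given (aged 1τ, 2τ, 3τ).
C_trough = C₀ × (r + r² + … + r^3) = C₀ × r(1−r^3)/(1−r)
        = 5.643 × 0.5137 × (1 − 0.1356) / (1 − 0.5137) = 5.153 mg/L

5.2 mg/L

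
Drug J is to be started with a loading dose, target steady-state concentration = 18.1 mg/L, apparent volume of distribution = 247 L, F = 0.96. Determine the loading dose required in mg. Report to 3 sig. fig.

4660 mg

LD = Css × Vd / F = 18.1 × 247 / 0.96 = 4657 mg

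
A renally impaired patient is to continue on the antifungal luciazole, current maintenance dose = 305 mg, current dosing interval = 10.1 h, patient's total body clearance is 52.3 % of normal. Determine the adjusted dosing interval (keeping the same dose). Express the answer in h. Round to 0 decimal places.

To keep the same average steady-state level, dosing rate must scale with clearance.
CL ratio = 52.3 / 100 = 0.5230
New interval (same dose) = 10.1 / 0.5230 = 19.31 h

19 h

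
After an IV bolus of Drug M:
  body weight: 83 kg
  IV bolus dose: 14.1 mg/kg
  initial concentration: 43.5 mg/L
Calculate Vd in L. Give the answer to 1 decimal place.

Dose = 14.1 × 83 = 1170 mg
Vd = Dose / C₀ = 1170 / 43.5 = 26.90 L

26.9 L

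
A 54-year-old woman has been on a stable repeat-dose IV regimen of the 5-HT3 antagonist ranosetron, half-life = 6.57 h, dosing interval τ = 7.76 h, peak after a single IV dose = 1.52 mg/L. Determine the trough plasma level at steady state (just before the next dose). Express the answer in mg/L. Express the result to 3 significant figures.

1.20 mg/L

k = ln2 / t½ = 0.693147 / 6.57 = 0.1055 h⁻¹
e^(−kτ) = e^(−0.1055 × 7.76) = 0.4410
Accumulation ratio R = 1 / (1 − e^(−kτ)) = 1 / (1 − 0.4410) = 1.789
Steady-state trough = C₀ × R × e^(−kτ) = 1.52 × 1.789 × 0.4410 = 1.199 mg/L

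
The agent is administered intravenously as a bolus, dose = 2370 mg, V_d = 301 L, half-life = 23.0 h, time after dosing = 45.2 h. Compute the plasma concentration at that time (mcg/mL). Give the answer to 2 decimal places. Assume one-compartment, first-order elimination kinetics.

C₀ = Dose / Vd = 2370 / 301 = 7.874 mg/L
k = ln2 / t½ = 0.693147 / 23.0 = 0.03014 h⁻¹
C = C₀ · e^(−k·t) = 7.874 × e^(−0.03014 × 45.2)
  = 7.874 × 0.2561 = 2.017 mg/L
(2.017 mg/L = 2.017 mcg/mL)

2.02 mcg/mL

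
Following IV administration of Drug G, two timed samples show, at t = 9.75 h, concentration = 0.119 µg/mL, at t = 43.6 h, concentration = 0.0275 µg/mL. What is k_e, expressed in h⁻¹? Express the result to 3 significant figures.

k = ln(C₁/C₂) / (t₂ − t₁) = ln(0.119/0.0275) / (43.6 − 9.75)
  = 1.465 / 33.85 = 0.04328 h⁻¹

0.0433 h⁻¹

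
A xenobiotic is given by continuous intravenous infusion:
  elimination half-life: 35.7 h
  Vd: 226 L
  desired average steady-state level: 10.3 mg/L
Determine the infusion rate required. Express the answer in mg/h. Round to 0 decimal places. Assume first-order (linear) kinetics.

45 mg/h

k = ln2 / t½ = 0.693147 / 35.7 = 0.01942 h⁻¹
CL = k × Vd = 0.01942 × 226 = 4.389 L/h
At steady state, infusion rate R₀ = Css × CL = 10.3 × 4.389 = 45.21 mg/h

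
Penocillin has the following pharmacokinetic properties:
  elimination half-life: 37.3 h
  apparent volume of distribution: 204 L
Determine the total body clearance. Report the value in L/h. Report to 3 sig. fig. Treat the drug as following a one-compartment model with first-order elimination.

k = ln2 / t½ = 0.693147 / 37.3 = 0.01858 h⁻¹
CL = k × Vd = 0.01858 × 204 = 3.790 L/h

3.79 L/h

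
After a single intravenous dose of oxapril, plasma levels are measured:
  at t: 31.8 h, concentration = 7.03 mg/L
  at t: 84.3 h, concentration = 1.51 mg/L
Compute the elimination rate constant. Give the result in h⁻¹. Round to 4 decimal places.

k = ln(C₁/C₂) / (t₂ − t₁) = ln(7.03/1.51) / (84.3 − 31.8)
  = 1.538 / 52.50 = 0.02930 h⁻¹

0.0293 h⁻¹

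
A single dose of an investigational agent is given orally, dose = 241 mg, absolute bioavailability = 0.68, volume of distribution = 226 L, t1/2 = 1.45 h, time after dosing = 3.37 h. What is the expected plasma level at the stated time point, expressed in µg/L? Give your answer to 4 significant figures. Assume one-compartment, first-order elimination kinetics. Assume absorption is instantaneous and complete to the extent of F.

Amount reaching circulation = F × Dose = 0.68 × 241.0 = 163.9 mg
C₀ = F·Dose / Vd = 163.9 / 226 = 0.7252 mg/L
k = ln2 / t½ = 0.693147 / 1.45 = 0.4780 h⁻¹
C = C₀ · e^(−k·t) = 0.7252 × e^(−0.4780 × 3.37)
  = 0.7252 × 0.1997 = 0.1448 mg/L
Convert: 0.1448 mg/L × 1000 = 144.8 µg/L

144.8 µg/L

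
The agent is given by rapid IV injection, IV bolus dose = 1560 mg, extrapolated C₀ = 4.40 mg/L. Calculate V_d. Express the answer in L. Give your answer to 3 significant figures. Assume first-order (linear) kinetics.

Vd = Dose / C₀ = 1560 / 4.40 = 354.5 L

355 L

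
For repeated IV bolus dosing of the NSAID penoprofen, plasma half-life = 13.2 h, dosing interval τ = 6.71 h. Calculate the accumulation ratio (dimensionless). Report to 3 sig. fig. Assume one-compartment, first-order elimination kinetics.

k = ln2 / t½ = 0.693147 / 13.2 = 0.05251 h⁻¹
e^(−kτ) = e^(−0.05251 × 6.71) = 0.7030
Accumulation ratio R = 1 / (1 − e^(−kτ)) = 1 / (1 − 0.7030) = 3.367

3.37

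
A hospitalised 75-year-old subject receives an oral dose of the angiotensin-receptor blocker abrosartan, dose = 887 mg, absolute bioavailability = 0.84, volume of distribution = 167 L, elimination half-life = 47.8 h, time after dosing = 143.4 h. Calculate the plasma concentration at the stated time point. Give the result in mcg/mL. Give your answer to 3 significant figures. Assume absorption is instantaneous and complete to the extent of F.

0.558 mcg/mL

Amount reaching circulation = F × Dose = 0.84 × 887.0 = 745.1 mg
C₀ = F·Dose / Vd = 745.1 / 167 = 4.462 mg/L
k = ln2 / t½ = 0.693147 / 47.8 = 0.01450 h⁻¹
t / t½ = 143.4 / 47.8 = 3 half-lives
C = C₀ × (1/2)^3 = 4.462 × 0.1250 = 0.5578 mg/L
(0.5578 mg/L = 0.5578 mcg/mL)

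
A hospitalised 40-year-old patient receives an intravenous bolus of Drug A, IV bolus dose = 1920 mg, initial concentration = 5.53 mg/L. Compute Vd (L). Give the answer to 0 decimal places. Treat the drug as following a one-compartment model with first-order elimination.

Vd = Dose / C₀ = 1920 / 5.53 = 347.2 L

347 L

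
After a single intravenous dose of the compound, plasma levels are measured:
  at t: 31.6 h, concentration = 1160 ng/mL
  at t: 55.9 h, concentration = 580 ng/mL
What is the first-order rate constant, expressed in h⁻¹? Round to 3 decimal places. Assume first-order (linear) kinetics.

k = ln(C₁/C₂) / (t₂ − t₁) = ln(1160/580) / (55.9 − 31.6)
  = 0.6931 / 24.30 = 0.02852 h⁻¹

0.029 h⁻¹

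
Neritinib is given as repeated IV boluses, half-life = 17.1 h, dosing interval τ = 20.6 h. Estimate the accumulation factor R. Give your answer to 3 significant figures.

1.77

k = ln2 / t½ = 0.693147 / 17.1 = 0.04053 h⁻¹
e^(−kτ) = e^(−0.04053 × 20.6) = 0.4339
Accumulation ratio R = 1 / (1 − e^(−kτ)) = 1 / (1 − 0.4339) = 1.766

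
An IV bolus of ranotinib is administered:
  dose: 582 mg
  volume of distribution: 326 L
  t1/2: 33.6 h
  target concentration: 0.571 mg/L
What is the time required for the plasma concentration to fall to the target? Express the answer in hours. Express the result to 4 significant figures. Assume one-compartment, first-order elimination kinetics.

55.26 h

C₀ = Dose / Vd = 582.0 / 326 = 1.785 mg/L
k = ln2 / t½ = 0.693147 / 33.6 = 0.02063 h⁻¹
t = ln(C₀ / C) / k = ln(1.785 / 0.571) / 0.02063
  = ln(3.126) / 0.02063 = 1.140 / 0.02063 = 55.26 h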